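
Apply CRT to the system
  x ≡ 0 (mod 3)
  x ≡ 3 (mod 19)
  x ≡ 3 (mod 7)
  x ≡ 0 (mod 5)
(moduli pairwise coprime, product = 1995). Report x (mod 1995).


Product of moduli M = 3 · 19 · 7 · 5 = 1995.
Merge one congruence at a time:
  Start: x ≡ 0 (mod 3).
  Combine with x ≡ 3 (mod 19); new modulus lcm = 57.
    Write x = 0 + 3·t and substitute into x ≡ 3 (mod 19): 3·t ≡ 3 − 0 = 3 (mod 19).
    The inverse of 3 mod 19 is 13 (since 3·13 = 39 = 2·19 + 1), so t ≡ 13·3 = 39 ≡ 1 (mod 19).
    Then x = 0 + 3·1 = 3, valid modulo lcm(3, 19) = 57: x ≡ 3 (mod 57).
  Combine with x ≡ 3 (mod 7); new modulus lcm = 399.
    Write x = 3 + 57·t and substitute into x ≡ 3 (mod 7): 57·t ≡ 3 − 3 = 0 (mod 7).
    Reduce coefficients mod 7: 1·t ≡ 0 (mod 7).
    So t ≡ 0 (mod 7).
    Then x = 3 + 57·0 = 3, valid modulo lcm(57, 7) = 399: x ≡ 3 (mod 399).
  Combine with x ≡ 0 (mod 5); new modulus lcm = 1995.
    Write x = 3 + 399·t and substitute into x ≡ 0 (mod 5): 399·t ≡ 0 − 3 = -3 (mod 5).
    Reduce coefficients mod 5: 4·t ≡ 2 (mod 5).
    The inverse of 4 mod 5 is 4 (since 4·4 = 16 = 3·5 + 1), so t ≡ 4·2 = 8 ≡ 3 (mod 5).
    Then x = 3 + 399·3 = 1200, valid modulo lcm(399, 5) = 1995: x ≡ 1200 (mod 1995).
Verify against each original: 1200 mod 3 = 0, 1200 mod 19 = 3, 1200 mod 7 = 3, 1200 mod 5 = 0.

x ≡ 1200 (mod 1995).


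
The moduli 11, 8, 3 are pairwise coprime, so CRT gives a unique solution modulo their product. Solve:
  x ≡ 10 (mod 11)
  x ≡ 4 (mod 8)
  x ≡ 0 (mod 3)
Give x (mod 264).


Moduli 11, 8, 3 are pairwise coprime; by CRT there is a unique solution modulo M = 11 · 8 · 3 = 264.
Solve pairwise, accumulating the modulus:
  Start with x ≡ 10 (mod 11).
  Combine with x ≡ 4 (mod 8): since gcd(11, 8) = 1, we get a unique residue mod 88.
    Write x = 10 + 11·t and substitute into x ≡ 4 (mod 8): 11·t ≡ 4 − 10 = -6 (mod 8).
    Reduce coefficients mod 8: 3·t ≡ 2 (mod 8).
    The inverse of 3 mod 8 is 3 (since 3·3 = 9 = 1·8 + 1), so t ≡ 3·2 = 6 ≡ 6 (mod 8).
    Then x = 10 + 11·6 = 76, valid modulo lcm(11, 8) = 88: x ≡ 76 (mod 88).
  Combine with x ≡ 0 (mod 3): since gcd(88, 3) = 1, we get a unique residue mod 264.
    Write x = 76 + 88·t and substitute into x ≡ 0 (mod 3): 88·t ≡ 0 − 76 = -76 (mod 3).
    Reduce coefficients mod 3: 1·t ≡ 2 (mod 3).
    So t ≡ 2 (mod 3).
    Then x = 76 + 88·2 = 252, valid modulo lcm(88, 3) = 264: x ≡ 252 (mod 264).
Verify: 252 mod 11 = 10 ✓, 252 mod 8 = 4 ✓, 252 mod 3 = 0 ✓.

x ≡ 252 (mod 264).


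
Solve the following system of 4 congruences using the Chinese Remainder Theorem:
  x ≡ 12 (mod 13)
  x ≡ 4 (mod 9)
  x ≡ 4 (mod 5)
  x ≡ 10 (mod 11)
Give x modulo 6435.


Product of moduli M = 13 · 9 · 5 · 11 = 6435.
Merge one congruence at a time:
  Start: x ≡ 12 (mod 13).
  Combine with x ≡ 4 (mod 9); new modulus lcm = 117.
    Write x = 12 + 13·t and substitute into x ≡ 4 (mod 9): 13·t ≡ 4 − 12 = -8 (mod 9).
    Reduce coefficients mod 9: 4·t ≡ 1 (mod 9).
    The inverse of 4 mod 9 is 7 (since 4·7 = 28 = 3·9 + 1), so t ≡ 7·1 = 7 ≡ 7 (mod 9).
    Then x = 12 + 13·7 = 103, valid modulo lcm(13, 9) = 117: x ≡ 103 (mod 117).
  Combine with x ≡ 4 (mod 5); new modulus lcm = 585.
    Write x = 103 + 117·t and substitute into x ≡ 4 (mod 5): 117·t ≡ 4 − 103 = -99 (mod 5).
    Reduce coefficients mod 5: 2·t ≡ 1 (mod 5).
    The inverse of 2 mod 5 is 3 (since 2·3 = 6 = 1·5 + 1), so t ≡ 3·1 = 3 ≡ 3 (mod 5).
    Then x = 103 + 117·3 = 454, valid modulo lcm(117, 5) = 585: x ≡ 454 (mod 585).
  Combine with x ≡ 10 (mod 11); new modulus lcm = 6435.
    Write x = 454 + 585·t and substitute into x ≡ 10 (mod 11): 585·t ≡ 10 − 454 = -444 (mod 11).
    Reduce coefficients mod 11: 2·t ≡ 7 (mod 11).
    The inverse of 2 mod 11 is 6 (since 2·6 = 12 = 1·11 + 1), so t ≡ 6·7 = 42 ≡ 9 (mod 11).
    Then x = 454 + 585·9 = 5719, valid modulo lcm(585, 11) = 6435: x ≡ 5719 (mod 6435).
Verify against each original: 5719 mod 13 = 12, 5719 mod 9 = 4, 5719 mod 5 = 4, 5719 mod 11 = 10.

x ≡ 5719 (mod 6435).


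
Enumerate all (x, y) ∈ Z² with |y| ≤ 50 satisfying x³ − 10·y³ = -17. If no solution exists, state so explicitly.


The equation is x³ - 10y³ = -17. For fixed y, x³ = 10·y³ − 17, so a solution requires the RHS to be a perfect cube.
Strategy: iterate y from -50 to 50, compute RHS = 10·y³ − 17, and check whether it is a (positive or negative) perfect cube.
Check small values of y:
  y = 0: RHS = -17 is not a perfect cube.
  y = 1: RHS = -7 is not a perfect cube.
  y = -1: RHS = -27 = (-3)³ ⇒ x = -3 works.
  y = 2: RHS = 63 is not a perfect cube.
  y = -2: RHS = -97 is not a perfect cube.
  y = 3: RHS = 253 is not a perfect cube.
  y = -3: RHS = -287 is not a perfect cube.
Continuing the search up to |y| = 50 finds no further solutions beyond those listed.
Collected solutions: (-3, -1).

Solutions (with |y| ≤ 50): (-3, -1).


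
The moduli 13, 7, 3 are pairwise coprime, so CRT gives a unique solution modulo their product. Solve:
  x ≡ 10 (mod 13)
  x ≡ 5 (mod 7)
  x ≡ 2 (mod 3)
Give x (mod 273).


Moduli 13, 7, 3 are pairwise coprime; by CRT there is a unique solution modulo M = 13 · 7 · 3 = 273.
Solve pairwise, accumulating the modulus:
  Start with x ≡ 10 (mod 13).
  Combine with x ≡ 5 (mod 7): since gcd(13, 7) = 1, we get a unique residue mod 91.
    Write x = 10 + 13·t and substitute into x ≡ 5 (mod 7): 13·t ≡ 5 − 10 = -5 (mod 7).
    Reduce coefficients mod 7: 6·t ≡ 2 (mod 7).
    The inverse of 6 mod 7 is 6 (since 6·6 = 36 = 5·7 + 1), so t ≡ 6·2 = 12 ≡ 5 (mod 7).
    Then x = 10 + 13·5 = 75, valid modulo lcm(13, 7) = 91: x ≡ 75 (mod 91).
  Combine with x ≡ 2 (mod 3): since gcd(91, 3) = 1, we get a unique residue mod 273.
    Write x = 75 + 91·t and substitute into x ≡ 2 (mod 3): 91·t ≡ 2 − 75 = -73 (mod 3).
    Reduce coefficients mod 3: 1·t ≡ 2 (mod 3).
    So t ≡ 2 (mod 3).
    Then x = 75 + 91·2 = 257, valid modulo lcm(91, 3) = 273: x ≡ 257 (mod 273).
Verify: 257 mod 13 = 10 ✓, 257 mod 7 = 5 ✓, 257 mod 3 = 2 ✓.

x ≡ 257 (mod 273).


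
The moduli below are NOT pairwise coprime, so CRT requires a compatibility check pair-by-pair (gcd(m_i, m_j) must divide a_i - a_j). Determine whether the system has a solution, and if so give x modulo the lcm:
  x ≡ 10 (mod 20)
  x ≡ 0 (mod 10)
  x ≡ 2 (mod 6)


Moduli 20, 10, 6 are not pairwise coprime, so CRT works modulo lcm(m_i) when all pairwise compatibility conditions hold.
Pairwise compatibility: gcd(m_i, m_j) must divide a_i - a_j for every pair.
Merge one congruence at a time:
  Start: x ≡ 10 (mod 20).
  Combine with x ≡ 0 (mod 10): gcd(20, 10) = 10; 0 - 10 = -10, which IS divisible by 10, so compatible.
    Write x = 10 + 20·t and substitute into x ≡ 0 (mod 10): 20·t ≡ 0 − 10 = -10 (mod 10).
    Divide the congruence (and modulus) by g = 10: 2·t ≡ -1 (mod 1).
    Modulo 1 every t works; take t = 0.
    Then x = 10 + 20·0 = 10, valid modulo lcm(20, 10) = 20: x ≡ 10 (mod 20).
  Combine with x ≡ 2 (mod 6): gcd(20, 6) = 2; 2 - 10 = -8, which IS divisible by 2, so compatible.
    Write x = 10 + 20·t and substitute into x ≡ 2 (mod 6): 20·t ≡ 2 − 10 = -8 (mod 6).
    Divide the congruence (and modulus) by g = 2: 10·t ≡ -4 (mod 3).
    Reduce coefficients mod 3: 1·t ≡ 2 (mod 3).
    So t ≡ 2 (mod 3).
    Then x = 10 + 20·2 = 50, valid modulo lcm(20, 6) = 60: x ≡ 50 (mod 60).
Verify: 50 mod 20 = 10, 50 mod 10 = 0, 50 mod 6 = 2.

x ≡ 50 (mod 60).


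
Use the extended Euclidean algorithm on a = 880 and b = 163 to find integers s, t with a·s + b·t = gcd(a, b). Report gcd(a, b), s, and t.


Euclidean algorithm on (880, 163) — divide until remainder is 0:
  880 = 5 · 163 + 65
  163 = 2 · 65 + 33
  65 = 1 · 33 + 32
  33 = 1 · 32 + 1
  32 = 32 · 1 + 0
gcd(880, 163) = 1.
Track Bezout coefficients alongside the remainders: start with r₀ = 880 = a·1 + b·0 (s = 1, t = 0) and r₁ = 163 = a·0 + b·1 (s = 0, t = 1); each new remainder r_{k+1} = r_{k-1} − q_k·r_k inherits s_{k+1} = s_{k-1} − q_k·s_k, t_{k+1} = t_{k-1} − q_k·t_k, so r_k = a·s_k + b·t_k at every step:
  q = 5: r = 65, s = 1 − 5·0 = 1, t = 0 − 5·1 = -5  (check: 880·1 + 163·(-5) = 65)
  q = 2: r = 33, s = 0 − 2·1 = -2, t = 1 − 2·(-5) = 11  (check: 880·(-2) + 163·11 = 33)
  q = 1: r = 32, s = 1 − 1·(-2) = 3, t = -5 − 1·11 = -16  (check: 880·3 + 163·(-16) = 32)
  q = 1: r = 1, s = -2 − 1·3 = -5, t = 11 − 1·(-16) = 27  (check: 880·(-5) + 163·27 = 1)
The row with r = 1 (the gcd) gives the Bezout coefficients s = -5, t = 27.
Result: 880 · (-5) + 163 · (27) = 1.

gcd(880, 163) = 1; s = -5, t = 27 (check: 880·(-5) + 163·27 = 1).


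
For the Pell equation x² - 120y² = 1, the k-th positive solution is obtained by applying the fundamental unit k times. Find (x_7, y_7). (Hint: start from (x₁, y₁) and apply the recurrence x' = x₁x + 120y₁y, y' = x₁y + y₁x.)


Step 1: Find the fundamental solution (x₁, y₁) of x² - 120y² = 1.
  Expand √120 as a continued fraction. a₀ = ⌊√120⌋ = 10; iterate m_{k+1} = d_k·a_k − m_k, d_{k+1} = (120 − m_{k+1}²)/d_k, a_{k+1} = ⌊(a₀ + m_{k+1})/d_{k+1}⌋ (starting m₀ = 0, d₀ = 1), with convergents p_k = a_k·p_{k-1} + p_{k-2}, q_k = a_k·q_{k-1} + q_{k-2} (p₋₁ = 1, q₋₁ = 0):
  k = 0: a₀ = 10; p₀/q₀ = 10/1; p₀² − 120·q₀² = 100 − 120 = -20.
  k = 1: m = 10, d = 20, a = ⌊(10 + 10)/20⌋ = 1; p/q = (1·10 + 1)/(1·1 + 0) = 11/1; p² − 120·q² = 121 − 120 = 1.
  The first convergent with p² − 120·q² = 1 gives the fundamental solution (x₁, y₁) = (11, 1).
Step 2: Apply the recurrence (x_{n+1}, y_{n+1}) = (x₁x_n + 120y₁y_n, x₁y_n + y₁x_n) repeatedly.
  From (x_1, y_1) = (11, 1): x_2 = 11·11 + 120·1·1 = 241; y_2 = 11·1 + 1·11 = 22.
  From (x_2, y_2) = (241, 22): x_3 = 11·241 + 120·1·22 = 5291; y_3 = 11·22 + 1·241 = 483.
  From (x_3, y_3) = (5291, 483): x_4 = 11·5291 + 120·1·483 = 116161; y_4 = 11·483 + 1·5291 = 10604.
  From (x_4, y_4) = (116161, 10604): x_5 = 11·116161 + 120·1·10604 = 2550251; y_5 = 11·10604 + 1·116161 = 232805.
  From (x_5, y_5) = (2550251, 232805): x_6 = 11·2550251 + 120·1·232805 = 55989361; y_6 = 11·232805 + 1·2550251 = 5111106.
  From (x_6, y_6) = (55989361, 5111106): x_7 = 11·55989361 + 120·1·5111106 = 1229215691; y_7 = 11·5111106 + 1·55989361 = 112211527.
Step 3: Verify x_7² - 120·y_7² = 1510971215000607481 - 1510971215000607480 = 1 (should be 1). ✓

(x_1, y_1) = (11, 1); (x_7, y_7) = (1229215691, 112211527).


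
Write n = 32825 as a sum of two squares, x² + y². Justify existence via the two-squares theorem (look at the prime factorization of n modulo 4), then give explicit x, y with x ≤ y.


Step 1: Factor n = 32825 = 5^2 · 13 · 101.
Step 2: Check the mod-4 condition on each prime factor: 5 ≡ 1 (mod 4), exponent 2; 13 ≡ 1 (mod 4), exponent 1; 101 ≡ 1 (mod 4), exponent 1.
All primes ≡ 3 (mod 4) appear to even exponent (or don't appear), so by the two-squares theorem n IS expressible as a sum of two squares.
Step 3: Build a representation. Group n = k² · m with k = 5 and m = 13 · 101 = 1313 (a product of primes ≡ 1 (mod 4)); a representation of m scales to one of n via (k·x)² + (k·y)² = k²(x² + y²). Each prime p ≡ 1 (mod 4) is itself a sum of two squares; find a² by testing p − a² for a perfect square:
  13: 13 − 1² = 12, 13 − 2² = 9 = 3² ⇒ 13 = 2² + 3².
  101: 101 − 1² = 100 = 10² ⇒ 101 = 1² + 10².
  Combine using the Brahmagupta–Fibonacci identity (a² + b²)(c² + d²) = (ac − bd)² + (ad + bc)² = (ac + bd)² + (ad − bc)²:
  13 · 101 = 1313: from (2² + 3²)(1² + 10²), take (2·1 − 3·10, 2·10 + 3·1) = (2 − 30, 20 + 3) = (-28, 23); dropping signs (only squares matter) gives (28, 23); check 28² + 23² = 784 + 529 = 1313 ✓.
  Scale by k = 5: (5·28, 5·23) = (140, 115).
Step 4: Order so x ≤ y and verify: 115² + 140² = 13225 + 19600 = 32825 = n. ✓

n = 32825 = 115² + 140² (one valid representation with x ≤ y).


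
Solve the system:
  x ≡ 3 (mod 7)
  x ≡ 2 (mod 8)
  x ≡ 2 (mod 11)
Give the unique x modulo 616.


Moduli 7, 8, 11 are pairwise coprime; by CRT there is a unique solution modulo M = 7 · 8 · 11 = 616.
Solve pairwise, accumulating the modulus:
  Start with x ≡ 3 (mod 7).
  Combine with x ≡ 2 (mod 8): since gcd(7, 8) = 1, we get a unique residue mod 56.
    Write x = 3 + 7·t and substitute into x ≡ 2 (mod 8): 7·t ≡ 2 − 3 = -1 (mod 8).
    Reduce coefficients mod 8: 7·t ≡ 7 (mod 8).
    The inverse of 7 mod 8 is 7 (since 7·7 = 49 = 6·8 + 1), so t ≡ 7·7 = 49 ≡ 1 (mod 8).
    Then x = 3 + 7·1 = 10, valid modulo lcm(7, 8) = 56: x ≡ 10 (mod 56).
  Combine with x ≡ 2 (mod 11): since gcd(56, 11) = 1, we get a unique residue mod 616.
    Write x = 10 + 56·t and substitute into x ≡ 2 (mod 11): 56·t ≡ 2 − 10 = -8 (mod 11).
    Reduce coefficients mod 11: 1·t ≡ 3 (mod 11).
    So t ≡ 3 (mod 11).
    Then x = 10 + 56·3 = 178, valid modulo lcm(56, 11) = 616: x ≡ 178 (mod 616).
Verify: 178 mod 7 = 3 ✓, 178 mod 8 = 2 ✓, 178 mod 11 = 2 ✓.

x ≡ 178 (mod 616).


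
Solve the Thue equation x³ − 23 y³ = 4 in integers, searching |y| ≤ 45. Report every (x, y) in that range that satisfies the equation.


The equation is x³ - 23y³ = 4. For fixed y, x³ = 23·y³ + 4, so a solution requires the RHS to be a perfect cube.
Strategy: iterate y from -45 to 45, compute RHS = 23·y³ + 4, and check whether it is a (positive or negative) perfect cube.
Check small values of y:
  y = 0: RHS = 4 is not a perfect cube.
  y = 1: RHS = 27 = (3)³ ⇒ x = 3 works.
  y = -1: RHS = -19 is not a perfect cube.
  y = 2: RHS = 188 is not a perfect cube.
  y = -2: RHS = -180 is not a perfect cube.
  y = 3: RHS = 625 is not a perfect cube.
  y = -3: RHS = -617 is not a perfect cube.
Continuing the search up to |y| = 45 finds no further solutions beyond those listed.
Collected solutions: (3, 1).

Solutions (with |y| ≤ 45): (3, 1).


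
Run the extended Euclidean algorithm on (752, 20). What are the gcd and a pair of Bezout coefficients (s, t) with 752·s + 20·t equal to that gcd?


Euclidean algorithm on (752, 20) — divide until remainder is 0:
  752 = 37 · 20 + 12
  20 = 1 · 12 + 8
  12 = 1 · 8 + 4
  8 = 2 · 4 + 0
gcd(752, 20) = 4.
Track Bezout coefficients alongside the remainders: start with r₀ = 752 = a·1 + b·0 (s = 1, t = 0) and r₁ = 20 = a·0 + b·1 (s = 0, t = 1); each new remainder r_{k+1} = r_{k-1} − q_k·r_k inherits s_{k+1} = s_{k-1} − q_k·s_k, t_{k+1} = t_{k-1} − q_k·t_k, so r_k = a·s_k + b·t_k at every step:
  q = 37: r = 12, s = 1 − 37·0 = 1, t = 0 − 37·1 = -37  (check: 752·1 + 20·(-37) = 12)
  q = 1: r = 8, s = 0 − 1·1 = -1, t = 1 − 1·(-37) = 38  (check: 752·(-1) + 20·38 = 8)
  q = 1: r = 4, s = 1 − 1·(-1) = 2, t = -37 − 1·38 = -75  (check: 752·2 + 20·(-75) = 4)
The row with r = 4 (the gcd) gives the Bezout coefficients s = 2, t = -75.
Result: 752 · (2) + 20 · (-75) = 4.

gcd(752, 20) = 4; s = 2, t = -75 (check: 752·2 + 20·(-75) = 4).


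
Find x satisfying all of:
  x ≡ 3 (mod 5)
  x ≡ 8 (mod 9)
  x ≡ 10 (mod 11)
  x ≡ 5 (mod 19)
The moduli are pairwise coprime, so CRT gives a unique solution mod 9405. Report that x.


Product of moduli M = 5 · 9 · 11 · 19 = 9405.
Merge one congruence at a time:
  Start: x ≡ 3 (mod 5).
  Combine with x ≡ 8 (mod 9); new modulus lcm = 45.
    Write x = 3 + 5·t and substitute into x ≡ 8 (mod 9): 5·t ≡ 8 − 3 = 5 (mod 9).
    The inverse of 5 mod 9 is 2 (since 5·2 = 10 = 1·9 + 1), so t ≡ 2·5 = 10 ≡ 1 (mod 9).
    Then x = 3 + 5·1 = 8, valid modulo lcm(5, 9) = 45: x ≡ 8 (mod 45).
  Combine with x ≡ 10 (mod 11); new modulus lcm = 495.
    Write x = 8 + 45·t and substitute into x ≡ 10 (mod 11): 45·t ≡ 10 − 8 = 2 (mod 11).
    Reduce coefficients mod 11: 1·t ≡ 2 (mod 11).
    So t ≡ 2 (mod 11).
    Then x = 8 + 45·2 = 98, valid modulo lcm(45, 11) = 495: x ≡ 98 (mod 495).
  Combine with x ≡ 5 (mod 19); new modulus lcm = 9405.
    Write x = 98 + 495·t and substitute into x ≡ 5 (mod 19): 495·t ≡ 5 − 98 = -93 (mod 19).
    Reduce coefficients mod 19: 1·t ≡ 2 (mod 19).
    So t ≡ 2 (mod 19).
    Then x = 98 + 495·2 = 1088, valid modulo lcm(495, 19) = 9405: x ≡ 1088 (mod 9405).
Verify against each original: 1088 mod 5 = 3, 1088 mod 9 = 8, 1088 mod 11 = 10, 1088 mod 19 = 5.

x ≡ 1088 (mod 9405).


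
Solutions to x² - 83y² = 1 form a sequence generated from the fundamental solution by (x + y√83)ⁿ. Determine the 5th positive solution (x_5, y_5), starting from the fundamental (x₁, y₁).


Step 1: Find the fundamental solution (x₁, y₁) of x² - 83y² = 1.
  Expand √83 as a continued fraction. a₀ = ⌊√83⌋ = 9; iterate m_{k+1} = d_k·a_k − m_k, d_{k+1} = (83 − m_{k+1}²)/d_k, a_{k+1} = ⌊(a₀ + m_{k+1})/d_{k+1}⌋ (starting m₀ = 0, d₀ = 1), with convergents p_k = a_k·p_{k-1} + p_{k-2}, q_k = a_k·q_{k-1} + q_{k-2} (p₋₁ = 1, q₋₁ = 0):
  k = 0: a₀ = 9; p₀/q₀ = 9/1; p₀² − 83·q₀² = 81 − 83 = -2.
  k = 1: m = 9, d = 2, a = ⌊(9 + 9)/2⌋ = 9; p/q = (9·9 + 1)/(9·1 + 0) = 82/9; p² − 83·q² = 6724 − 6723 = 1.
  The first convergent with p² − 83·q² = 1 gives the fundamental solution (x₁, y₁) = (82, 9).
Step 2: Apply the recurrence (x_{n+1}, y_{n+1}) = (x₁x_n + 83y₁y_n, x₁y_n + y₁x_n) repeatedly.
  From (x_1, y_1) = (82, 9): x_2 = 82·82 + 83·9·9 = 13447; y_2 = 82·9 + 9·82 = 1476.
  From (x_2, y_2) = (13447, 1476): x_3 = 82·13447 + 83·9·1476 = 2205226; y_3 = 82·1476 + 9·13447 = 242055.
  From (x_3, y_3) = (2205226, 242055): x_4 = 82·2205226 + 83·9·242055 = 361643617; y_4 = 82·242055 + 9·2205226 = 39695544.
  From (x_4, y_4) = (361643617, 39695544): x_5 = 82·361643617 + 83·9·39695544 = 59307347962; y_5 = 82·39695544 + 9·361643617 = 6509827161.
Step 3: Verify x_5² - 83·y_5² = 3517361522285745553444 - 3517361522285745553443 = 1 (should be 1). ✓

(x_1, y_1) = (82, 9); (x_5, y_5) = (59307347962, 6509827161).


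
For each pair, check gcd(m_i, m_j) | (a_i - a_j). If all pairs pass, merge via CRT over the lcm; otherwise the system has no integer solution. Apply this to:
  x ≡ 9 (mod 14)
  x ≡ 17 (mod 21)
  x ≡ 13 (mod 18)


Moduli 14, 21, 18 are not pairwise coprime, so CRT works modulo lcm(m_i) when all pairwise compatibility conditions hold.
Pairwise compatibility: gcd(m_i, m_j) must divide a_i - a_j for every pair.
Merge one congruence at a time:
  Start: x ≡ 9 (mod 14).
  Combine with x ≡ 17 (mod 21): gcd(14, 21) = 7, and 17 - 9 = 8 is NOT divisible by 7.
    ⇒ system is inconsistent (no integer solution).

No solution (the system is inconsistent).


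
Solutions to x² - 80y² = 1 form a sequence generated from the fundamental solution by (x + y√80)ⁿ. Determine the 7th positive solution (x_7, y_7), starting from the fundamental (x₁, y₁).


Step 1: Find the fundamental solution (x₁, y₁) of x² - 80y² = 1.
  Expand √80 as a continued fraction. a₀ = ⌊√80⌋ = 8; iterate m_{k+1} = d_k·a_k − m_k, d_{k+1} = (80 − m_{k+1}²)/d_k, a_{k+1} = ⌊(a₀ + m_{k+1})/d_{k+1}⌋ (starting m₀ = 0, d₀ = 1), with convergents p_k = a_k·p_{k-1} + p_{k-2}, q_k = a_k·q_{k-1} + q_{k-2} (p₋₁ = 1, q₋₁ = 0):
  k = 0: a₀ = 8; p₀/q₀ = 8/1; p₀² − 80·q₀² = 64 − 80 = -16.
  k = 1: m = 8, d = 16, a = ⌊(8 + 8)/16⌋ = 1; p/q = (1·8 + 1)/(1·1 + 0) = 9/1; p² − 80·q² = 81 − 80 = 1.
  The first convergent with p² − 80·q² = 1 gives the fundamental solution (x₁, y₁) = (9, 1).
Step 2: Apply the recurrence (x_{n+1}, y_{n+1}) = (x₁x_n + 80y₁y_n, x₁y_n + y₁x_n) repeatedly.
  From (x_1, y_1) = (9, 1): x_2 = 9·9 + 80·1·1 = 161; y_2 = 9·1 + 1·9 = 18.
  From (x_2, y_2) = (161, 18): x_3 = 9·161 + 80·1·18 = 2889; y_3 = 9·18 + 1·161 = 323.
  From (x_3, y_3) = (2889, 323): x_4 = 9·2889 + 80·1·323 = 51841; y_4 = 9·323 + 1·2889 = 5796.
  From (x_4, y_4) = (51841, 5796): x_5 = 9·51841 + 80·1·5796 = 930249; y_5 = 9·5796 + 1·51841 = 104005.
  From (x_5, y_5) = (930249, 104005): x_6 = 9·930249 + 80·1·104005 = 16692641; y_6 = 9·104005 + 1·930249 = 1866294.
  From (x_6, y_6) = (16692641, 1866294): x_7 = 9·16692641 + 80·1·1866294 = 299537289; y_7 = 9·1866294 + 1·16692641 = 33489287.
Step 3: Verify x_7² - 80·y_7² = 89722587501469521 - 89722587501469520 = 1 (should be 1). ✓

(x_1, y_1) = (9, 1); (x_7, y_7) = (299537289, 33489287).


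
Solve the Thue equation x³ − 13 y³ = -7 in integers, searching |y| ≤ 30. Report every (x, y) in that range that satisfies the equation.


The equation is x³ - 13y³ = -7. For fixed y, x³ = 13·y³ − 7, so a solution requires the RHS to be a perfect cube.
Strategy: iterate y from -30 to 30, compute RHS = 13·y³ − 7, and check whether it is a (positive or negative) perfect cube.
Check small values of y:
  y = 0: RHS = -7 is not a perfect cube.
  y = 1: RHS = 6 is not a perfect cube.
  y = -1: RHS = -20 is not a perfect cube.
  y = 2: RHS = 97 is not a perfect cube.
  y = -2: RHS = -111 is not a perfect cube.
  y = 3: RHS = 344 is not a perfect cube.
  y = -3: RHS = -358 is not a perfect cube.
Continuing the search up to |y| = 30 finds no solutions either.
No (x, y) in the scanned range satisfies the equation.

No integer solutions with |y| ≤ 30.


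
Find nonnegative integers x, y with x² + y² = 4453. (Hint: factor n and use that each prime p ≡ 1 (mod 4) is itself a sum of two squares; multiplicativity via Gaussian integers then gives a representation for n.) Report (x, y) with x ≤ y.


Step 1: Factor n = 4453 = 61 · 73.
Step 2: Check the mod-4 condition on each prime factor: 61 ≡ 1 (mod 4), exponent 1; 73 ≡ 1 (mod 4), exponent 1.
All primes ≡ 3 (mod 4) appear to even exponent (or don't appear), so by the two-squares theorem n IS expressible as a sum of two squares.
Step 3: Build a representation. Here n = 61 · 73 is a product of primes ≡ 1 (mod 4). Each prime p ≡ 1 (mod 4) is itself a sum of two squares; find a² by testing p − a² for a perfect square:
  61: 61 − 1² = 60, 61 − 2² = 57, 61 − 3² = 52, 61 − 4² = 45, 61 − 5² = 36 = 6² ⇒ 61 = 5² + 6².
  73: 73 − 1² = 72, 73 − 2² = 69, 73 − 3² = 64 = 8² ⇒ 73 = 3² + 8².
  Combine using the Brahmagupta–Fibonacci identity (a² + b²)(c² + d²) = (ac − bd)² + (ad + bc)² = (ac + bd)² + (ad − bc)²:
  61 · 73 = 4453: from (5² + 6²)(3² + 8²), take (5·3 − 6·8, 5·8 + 6·3) = (15 − 48, 40 + 18) = (-33, 58); dropping signs (only squares matter) gives (33, 58); check 33² + 58² = 1089 + 3364 = 4453 ✓.
Step 4: Order so x ≤ y and verify: 33² + 58² = 1089 + 3364 = 4453 = n. ✓

n = 4453 = 33² + 58² (one valid representation with x ≤ y).


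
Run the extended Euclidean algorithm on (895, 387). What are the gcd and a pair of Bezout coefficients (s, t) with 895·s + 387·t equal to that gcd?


Euclidean algorithm on (895, 387) — divide until remainder is 0:
  895 = 2 · 387 + 121
  387 = 3 · 121 + 24
  121 = 5 · 24 + 1
  24 = 24 · 1 + 0
gcd(895, 387) = 1.
Track Bezout coefficients alongside the remainders: start with r₀ = 895 = a·1 + b·0 (s = 1, t = 0) and r₁ = 387 = a·0 + b·1 (s = 0, t = 1); each new remainder r_{k+1} = r_{k-1} − q_k·r_k inherits s_{k+1} = s_{k-1} − q_k·s_k, t_{k+1} = t_{k-1} − q_k·t_k, so r_k = a·s_k + b·t_k at every step:
  q = 2: r = 121, s = 1 − 2·0 = 1, t = 0 − 2·1 = -2  (check: 895·1 + 387·(-2) = 121)
  q = 3: r = 24, s = 0 − 3·1 = -3, t = 1 − 3·(-2) = 7  (check: 895·(-3) + 387·7 = 24)
  q = 5: r = 1, s = 1 − 5·(-3) = 16, t = -2 − 5·7 = -37  (check: 895·16 + 387·(-37) = 1)
The row with r = 1 (the gcd) gives the Bezout coefficients s = 16, t = -37.
Result: 895 · (16) + 387 · (-37) = 1.

gcd(895, 387) = 1; s = 16, t = -37 (check: 895·16 + 387·(-37) = 1).


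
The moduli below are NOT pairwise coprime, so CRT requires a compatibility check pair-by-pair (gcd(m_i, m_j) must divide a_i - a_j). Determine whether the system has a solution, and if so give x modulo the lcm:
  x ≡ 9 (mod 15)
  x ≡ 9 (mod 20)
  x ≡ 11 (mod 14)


Moduli 15, 20, 14 are not pairwise coprime, so CRT works modulo lcm(m_i) when all pairwise compatibility conditions hold.
Pairwise compatibility: gcd(m_i, m_j) must divide a_i - a_j for every pair.
Merge one congruence at a time:
  Start: x ≡ 9 (mod 15).
  Combine with x ≡ 9 (mod 20): gcd(15, 20) = 5; 9 - 9 = 0, which IS divisible by 5, so compatible.
    Write x = 9 + 15·t and substitute into x ≡ 9 (mod 20): 15·t ≡ 9 − 9 = 0 (mod 20).
    Divide the congruence (and modulus) by g = 5: 3·t ≡ 0 (mod 4).
    The inverse of 3 mod 4 is 3 (since 3·3 = 9 = 2·4 + 1), so t ≡ 3·0 = 0 ≡ 0 (mod 4).
    Then x = 9 + 15·0 = 9, valid modulo lcm(15, 20) = 60: x ≡ 9 (mod 60).
  Combine with x ≡ 11 (mod 14): gcd(60, 14) = 2; 11 - 9 = 2, which IS divisible by 2, so compatible.
    Write x = 9 + 60·t and substitute into x ≡ 11 (mod 14): 60·t ≡ 11 − 9 = 2 (mod 14).
    Divide the congruence (and modulus) by g = 2: 30·t ≡ 1 (mod 7).
    Reduce coefficients mod 7: 2·t ≡ 1 (mod 7).
    The inverse of 2 mod 7 is 4 (since 2·4 = 8 = 1·7 + 1), so t ≡ 4·1 = 4 ≡ 4 (mod 7).
    Then x = 9 + 60·4 = 249, valid modulo lcm(60, 14) = 420: x ≡ 249 (mod 420).
Verify: 249 mod 15 = 9, 249 mod 20 = 9, 249 mod 14 = 11.

x ≡ 249 (mod 420).


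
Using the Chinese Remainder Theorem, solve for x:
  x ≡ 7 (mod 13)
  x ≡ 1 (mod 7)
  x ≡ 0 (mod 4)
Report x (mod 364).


Moduli 13, 7, 4 are pairwise coprime; by CRT there is a unique solution modulo M = 13 · 7 · 4 = 364.
Solve pairwise, accumulating the modulus:
  Start with x ≡ 7 (mod 13).
  Combine with x ≡ 1 (mod 7): since gcd(13, 7) = 1, we get a unique residue mod 91.
    Write x = 7 + 13·t and substitute into x ≡ 1 (mod 7): 13·t ≡ 1 − 7 = -6 (mod 7).
    Reduce coefficients mod 7: 6·t ≡ 1 (mod 7).
    The inverse of 6 mod 7 is 6 (since 6·6 = 36 = 5·7 + 1), so t ≡ 6·1 = 6 ≡ 6 (mod 7).
    Then x = 7 + 13·6 = 85, valid modulo lcm(13, 7) = 91: x ≡ 85 (mod 91).
  Combine with x ≡ 0 (mod 4): since gcd(91, 4) = 1, we get a unique residue mod 364.
    Write x = 85 + 91·t and substitute into x ≡ 0 (mod 4): 91·t ≡ 0 − 85 = -85 (mod 4).
    Reduce coefficients mod 4: 3·t ≡ 3 (mod 4).
    The inverse of 3 mod 4 is 3 (since 3·3 = 9 = 2·4 + 1), so t ≡ 3·3 = 9 ≡ 1 (mod 4).
    Then x = 85 + 91·1 = 176, valid modulo lcm(91, 4) = 364: x ≡ 176 (mod 364).
Verify: 176 mod 13 = 7 ✓, 176 mod 7 = 1 ✓, 176 mod 4 = 0 ✓.

x ≡ 176 (mod 364).


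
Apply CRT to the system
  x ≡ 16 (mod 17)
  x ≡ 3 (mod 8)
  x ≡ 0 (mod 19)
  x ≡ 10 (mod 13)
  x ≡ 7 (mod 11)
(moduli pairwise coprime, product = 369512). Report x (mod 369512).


Product of moduli M = 17 · 8 · 19 · 13 · 11 = 369512.
Merge one congruence at a time:
  Start: x ≡ 16 (mod 17).
  Combine with x ≡ 3 (mod 8); new modulus lcm = 136.
    Write x = 16 + 17·t and substitute into x ≡ 3 (mod 8): 17·t ≡ 3 − 16 = -13 (mod 8).
    Reduce coefficients mod 8: 1·t ≡ 3 (mod 8).
    So t ≡ 3 (mod 8).
    Then x = 16 + 17·3 = 67, valid modulo lcm(17, 8) = 136: x ≡ 67 (mod 136).
  Combine with x ≡ 0 (mod 19); new modulus lcm = 2584.
    Write x = 67 + 136·t and substitute into x ≡ 0 (mod 19): 136·t ≡ 0 − 67 = -67 (mod 19).
    Reduce coefficients mod 19: 3·t ≡ 9 (mod 19).
    The inverse of 3 mod 19 is 13 (since 3·13 = 39 = 2·19 + 1), so t ≡ 13·9 = 117 ≡ 3 (mod 19).
    Then x = 67 + 136·3 = 475, valid modulo lcm(136, 19) = 2584: x ≡ 475 (mod 2584).
  Combine with x ≡ 10 (mod 13); new modulus lcm = 33592.
    Write x = 475 + 2584·t and substitute into x ≡ 10 (mod 13): 2584·t ≡ 10 − 475 = -465 (mod 13).
    Reduce coefficients mod 13: 10·t ≡ 3 (mod 13).
    The inverse of 10 mod 13 is 4 (since 10·4 = 40 = 3·13 + 1), so t ≡ 4·3 = 12 ≡ 12 (mod 13).
    Then x = 475 + 2584·12 = 31483, valid modulo lcm(2584, 13) = 33592: x ≡ 31483 (mod 33592).
  Combine with x ≡ 7 (mod 11); new modulus lcm = 369512.
    Write x = 31483 + 33592·t and substitute into x ≡ 7 (mod 11): 33592·t ≡ 7 − 31483 = -31476 (mod 11).
    Reduce coefficients mod 11: 9·t ≡ 6 (mod 11).
    The inverse of 9 mod 11 is 5 (since 9·5 = 45 = 4·11 + 1), so t ≡ 5·6 = 30 ≡ 8 (mod 11).
    Then x = 31483 + 33592·8 = 300219, valid modulo lcm(33592, 11) = 369512: x ≡ 300219 (mod 369512).
Verify against each original: 300219 mod 17 = 16, 300219 mod 8 = 3, 300219 mod 19 = 0, 300219 mod 13 = 10, 300219 mod 11 = 7.

x ≡ 300219 (mod 369512).


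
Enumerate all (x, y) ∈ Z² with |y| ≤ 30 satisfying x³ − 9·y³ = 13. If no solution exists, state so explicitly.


The equation is x³ - 9y³ = 13. For fixed y, x³ = 9·y³ + 13, so a solution requires the RHS to be a perfect cube.
Strategy: iterate y from -30 to 30, compute RHS = 9·y³ + 13, and check whether it is a (positive or negative) perfect cube.
Check small values of y:
  y = 0: RHS = 13 is not a perfect cube.
  y = 1: RHS = 22 is not a perfect cube.
  y = -1: RHS = 4 is not a perfect cube.
  y = 2: RHS = 85 is not a perfect cube.
  y = -2: RHS = -59 is not a perfect cube.
  y = 3: RHS = 256 is not a perfect cube.
  y = -3: RHS = -230 is not a perfect cube.
Continuing the search up to |y| = 30 finds no solutions either.
No (x, y) in the scanned range satisfies the equation.

No integer solutions with |y| ≤ 30.


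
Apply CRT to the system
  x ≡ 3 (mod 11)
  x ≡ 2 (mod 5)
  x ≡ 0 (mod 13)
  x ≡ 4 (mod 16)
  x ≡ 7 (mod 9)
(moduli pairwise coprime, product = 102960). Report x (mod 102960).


Product of moduli M = 11 · 5 · 13 · 16 · 9 = 102960.
Merge one congruence at a time:
  Start: x ≡ 3 (mod 11).
  Combine with x ≡ 2 (mod 5); new modulus lcm = 55.
    Write x = 3 + 11·t and substitute into x ≡ 2 (mod 5): 11·t ≡ 2 − 3 = -1 (mod 5).
    Reduce coefficients mod 5: 1·t ≡ 4 (mod 5).
    So t ≡ 4 (mod 5).
    Then x = 3 + 11·4 = 47, valid modulo lcm(11, 5) = 55: x ≡ 47 (mod 55).
  Combine with x ≡ 0 (mod 13); new modulus lcm = 715.
    Write x = 47 + 55·t and substitute into x ≡ 0 (mod 13): 55·t ≡ 0 − 47 = -47 (mod 13).
    Reduce coefficients mod 13: 3·t ≡ 5 (mod 13).
    The inverse of 3 mod 13 is 9 (since 3·9 = 27 = 2·13 + 1), so t ≡ 9·5 = 45 ≡ 6 (mod 13).
    Then x = 47 + 55·6 = 377, valid modulo lcm(55, 13) = 715: x ≡ 377 (mod 715).
  Combine with x ≡ 4 (mod 16); new modulus lcm = 11440.
    Write x = 377 + 715·t and substitute into x ≡ 4 (mod 16): 715·t ≡ 4 − 377 = -373 (mod 16).
    Reduce coefficients mod 16: 11·t ≡ 11 (mod 16).
    The inverse of 11 mod 16 is 3 (since 11·3 = 33 = 2·16 + 1), so t ≡ 3·11 = 33 ≡ 1 (mod 16).
    Then x = 377 + 715·1 = 1092, valid modulo lcm(715, 16) = 11440: x ≡ 1092 (mod 11440).
  Combine with x ≡ 7 (mod 9); new modulus lcm = 102960.
    Write x = 1092 + 11440·t and substitute into x ≡ 7 (mod 9): 11440·t ≡ 7 − 1092 = -1085 (mod 9).
    Reduce coefficients mod 9: 1·t ≡ 4 (mod 9).
    So t ≡ 4 (mod 9).
    Then x = 1092 + 11440·4 = 46852, valid modulo lcm(11440, 9) = 102960: x ≡ 46852 (mod 102960).
Verify against each original: 46852 mod 11 = 3, 46852 mod 5 = 2, 46852 mod 13 = 0, 46852 mod 16 = 4, 46852 mod 9 = 7.

x ≡ 46852 (mod 102960).


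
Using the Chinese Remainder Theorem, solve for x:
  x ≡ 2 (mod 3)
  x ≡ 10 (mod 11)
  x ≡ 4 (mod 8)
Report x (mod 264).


Moduli 3, 11, 8 are pairwise coprime; by CRT there is a unique solution modulo M = 3 · 11 · 8 = 264.
Solve pairwise, accumulating the modulus:
  Start with x ≡ 2 (mod 3).
  Combine with x ≡ 10 (mod 11): since gcd(3, 11) = 1, we get a unique residue mod 33.
    Write x = 2 + 3·t and substitute into x ≡ 10 (mod 11): 3·t ≡ 10 − 2 = 8 (mod 11).
    The inverse of 3 mod 11 is 4 (since 3·4 = 12 = 1·11 + 1), so t ≡ 4·8 = 32 ≡ 10 (mod 11).
    Then x = 2 + 3·10 = 32, valid modulo lcm(3, 11) = 33: x ≡ 32 (mod 33).
  Combine with x ≡ 4 (mod 8): since gcd(33, 8) = 1, we get a unique residue mod 264.
    Write x = 32 + 33·t and substitute into x ≡ 4 (mod 8): 33·t ≡ 4 − 32 = -28 (mod 8).
    Reduce coefficients mod 8: 1·t ≡ 4 (mod 8).
    So t ≡ 4 (mod 8).
    Then x = 32 + 33·4 = 164, valid modulo lcm(33, 8) = 264: x ≡ 164 (mod 264).
Verify: 164 mod 3 = 2 ✓, 164 mod 11 = 10 ✓, 164 mod 8 = 4 ✓.

x ≡ 164 (mod 264).


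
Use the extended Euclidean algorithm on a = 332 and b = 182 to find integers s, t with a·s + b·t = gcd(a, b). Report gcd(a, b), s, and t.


Euclidean algorithm on (332, 182) — divide until remainder is 0:
  332 = 1 · 182 + 150
  182 = 1 · 150 + 32
  150 = 4 · 32 + 22
  32 = 1 · 22 + 10
  22 = 2 · 10 + 2
  10 = 5 · 2 + 0
gcd(332, 182) = 2.
Track Bezout coefficients alongside the remainders: start with r₀ = 332 = a·1 + b·0 (s = 1, t = 0) and r₁ = 182 = a·0 + b·1 (s = 0, t = 1); each new remainder r_{k+1} = r_{k-1} − q_k·r_k inherits s_{k+1} = s_{k-1} − q_k·s_k, t_{k+1} = t_{k-1} − q_k·t_k, so r_k = a·s_k + b·t_k at every step:
  q = 1: r = 150, s = 1 − 1·0 = 1, t = 0 − 1·1 = -1  (check: 332·1 + 182·(-1) = 150)
  q = 1: r = 32, s = 0 − 1·1 = -1, t = 1 − 1·(-1) = 2  (check: 332·(-1) + 182·2 = 32)
  q = 4: r = 22, s = 1 − 4·(-1) = 5, t = -1 − 4·2 = -9  (check: 332·5 + 182·(-9) = 22)
  q = 1: r = 10, s = -1 − 1·5 = -6, t = 2 − 1·(-9) = 11  (check: 332·(-6) + 182·11 = 10)
  q = 2: r = 2, s = 5 − 2·(-6) = 17, t = -9 − 2·11 = -31  (check: 332·17 + 182·(-31) = 2)
The row with r = 2 (the gcd) gives the Bezout coefficients s = 17, t = -31.
Result: 332 · (17) + 182 · (-31) = 2.

gcd(332, 182) = 2; s = 17, t = -31 (check: 332·17 + 182·(-31) = 2).


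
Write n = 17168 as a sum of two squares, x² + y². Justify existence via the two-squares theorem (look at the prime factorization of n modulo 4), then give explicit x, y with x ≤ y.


Step 1: Factor n = 17168 = 2^4 · 29 · 37.
Step 2: Check the mod-4 condition on each prime factor: 2 = 2 (special); 29 ≡ 1 (mod 4), exponent 1; 37 ≡ 1 (mod 4), exponent 1.
All primes ≡ 3 (mod 4) appear to even exponent (or don't appear), so by the two-squares theorem n IS expressible as a sum of two squares.
Step 3: Build a representation. Group n = k² · m with k = 4 and m = 29 · 37 = 1073 (a product of primes ≡ 1 (mod 4)); a representation of m scales to one of n via (k·x)² + (k·y)² = k²(x² + y²). Each prime p ≡ 1 (mod 4) is itself a sum of two squares; find a² by testing p − a² for a perfect square:
  29: 29 − 1² = 28, 29 − 2² = 25 = 5² ⇒ 29 = 2² + 5².
  37: 37 − 1² = 36 = 6² ⇒ 37 = 1² + 6².
  Combine using the Brahmagupta–Fibonacci identity (a² + b²)(c² + d²) = (ac − bd)² + (ad + bc)² = (ac + bd)² + (ad − bc)²:
  29 · 37 = 1073: from (2² + 5²)(1² + 6²), take (2·1 − 5·6, 2·6 + 5·1) = (2 − 30, 12 + 5) = (-28, 17); dropping signs (only squares matter) gives (28, 17); check 28² + 17² = 784 + 289 = 1073 ✓.
  Scale by k = 4: (4·28, 4·17) = (112, 68).
Step 4: Order so x ≤ y and verify: 68² + 112² = 4624 + 12544 = 17168 = n. ✓

n = 17168 = 68² + 112² (one valid representation with x ≤ y).


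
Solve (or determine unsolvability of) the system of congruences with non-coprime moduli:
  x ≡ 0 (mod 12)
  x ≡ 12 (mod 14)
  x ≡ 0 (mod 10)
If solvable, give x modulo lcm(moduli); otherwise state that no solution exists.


Moduli 12, 14, 10 are not pairwise coprime, so CRT works modulo lcm(m_i) when all pairwise compatibility conditions hold.
Pairwise compatibility: gcd(m_i, m_j) must divide a_i - a_j for every pair.
Merge one congruence at a time:
  Start: x ≡ 0 (mod 12).
  Combine with x ≡ 12 (mod 14): gcd(12, 14) = 2; 12 - 0 = 12, which IS divisible by 2, so compatible.
    Write x = 0 + 12·t and substitute into x ≡ 12 (mod 14): 12·t ≡ 12 − 0 = 12 (mod 14).
    Divide the congruence (and modulus) by g = 2: 6·t ≡ 6 (mod 7).
    The inverse of 6 mod 7 is 6 (since 6·6 = 36 = 5·7 + 1), so t ≡ 6·6 = 36 ≡ 1 (mod 7).
    Then x = 0 + 12·1 = 12, valid modulo lcm(12, 14) = 84: x ≡ 12 (mod 84).
  Combine with x ≡ 0 (mod 10): gcd(84, 10) = 2; 0 - 12 = -12, which IS divisible by 2, so compatible.
    Write x = 12 + 84·t and substitute into x ≡ 0 (mod 10): 84·t ≡ 0 − 12 = -12 (mod 10).
    Divide the congruence (and modulus) by g = 2: 42·t ≡ -6 (mod 5).
    Reduce coefficients mod 5: 2·t ≡ 4 (mod 5).
    The inverse of 2 mod 5 is 3 (since 2·3 = 6 = 1·5 + 1), so t ≡ 3·4 = 12 ≡ 2 (mod 5).
    Then x = 12 + 84·2 = 180, valid modulo lcm(84, 10) = 420: x ≡ 180 (mod 420).
Verify: 180 mod 12 = 0, 180 mod 14 = 12, 180 mod 10 = 0.

x ≡ 180 (mod 420).


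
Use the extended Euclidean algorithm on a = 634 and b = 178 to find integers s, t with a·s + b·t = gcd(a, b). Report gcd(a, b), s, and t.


Euclidean algorithm on (634, 178) — divide until remainder is 0:
  634 = 3 · 178 + 100
  178 = 1 · 100 + 78
  100 = 1 · 78 + 22
  78 = 3 · 22 + 12
  22 = 1 · 12 + 10
  12 = 1 · 10 + 2
  10 = 5 · 2 + 0
gcd(634, 178) = 2.
Track Bezout coefficients alongside the remainders: start with r₀ = 634 = a·1 + b·0 (s = 1, t = 0) and r₁ = 178 = a·0 + b·1 (s = 0, t = 1); each new remainder r_{k+1} = r_{k-1} − q_k·r_k inherits s_{k+1} = s_{k-1} − q_k·s_k, t_{k+1} = t_{k-1} − q_k·t_k, so r_k = a·s_k + b·t_k at every step:
  q = 3: r = 100, s = 1 − 3·0 = 1, t = 0 − 3·1 = -3  (check: 634·1 + 178·(-3) = 100)
  q = 1: r = 78, s = 0 − 1·1 = -1, t = 1 − 1·(-3) = 4  (check: 634·(-1) + 178·4 = 78)
  q = 1: r = 22, s = 1 − 1·(-1) = 2, t = -3 − 1·4 = -7  (check: 634·2 + 178·(-7) = 22)
  q = 3: r = 12, s = -1 − 3·2 = -7, t = 4 − 3·(-7) = 25  (check: 634·(-7) + 178·25 = 12)
  q = 1: r = 10, s = 2 − 1·(-7) = 9, t = -7 − 1·25 = -32  (check: 634·9 + 178·(-32) = 10)
  q = 1: r = 2, s = -7 − 1·9 = -16, t = 25 − 1·(-32) = 57  (check: 634·(-16) + 178·57 = 2)
The row with r = 2 (the gcd) gives the Bezout coefficients s = -16, t = 57.
Result: 634 · (-16) + 178 · (57) = 2.

gcd(634, 178) = 2; s = -16, t = 57 (check: 634·(-16) + 178·57 = 2).


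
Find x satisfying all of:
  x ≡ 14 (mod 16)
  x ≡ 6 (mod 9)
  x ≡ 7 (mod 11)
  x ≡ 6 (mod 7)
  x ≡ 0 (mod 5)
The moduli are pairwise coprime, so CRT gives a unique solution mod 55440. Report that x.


Product of moduli M = 16 · 9 · 11 · 7 · 5 = 55440.
Merge one congruence at a time:
  Start: x ≡ 14 (mod 16).
  Combine with x ≡ 6 (mod 9); new modulus lcm = 144.
    Write x = 14 + 16·t and substitute into x ≡ 6 (mod 9): 16·t ≡ 6 − 14 = -8 (mod 9).
    Reduce coefficients mod 9: 7·t ≡ 1 (mod 9).
    The inverse of 7 mod 9 is 4 (since 7·4 = 28 = 3·9 + 1), so t ≡ 4·1 = 4 ≡ 4 (mod 9).
    Then x = 14 + 16·4 = 78, valid modulo lcm(16, 9) = 144: x ≡ 78 (mod 144).
  Combine with x ≡ 7 (mod 11); new modulus lcm = 1584.
    Write x = 78 + 144·t and substitute into x ≡ 7 (mod 11): 144·t ≡ 7 − 78 = -71 (mod 11).
    Reduce coefficients mod 11: 1·t ≡ 6 (mod 11).
    So t ≡ 6 (mod 11).
    Then x = 78 + 144·6 = 942, valid modulo lcm(144, 11) = 1584: x ≡ 942 (mod 1584).
  Combine with x ≡ 6 (mod 7); new modulus lcm = 11088.
    Write x = 942 + 1584·t and substitute into x ≡ 6 (mod 7): 1584·t ≡ 6 − 942 = -936 (mod 7).
    Reduce coefficients mod 7: 2·t ≡ 2 (mod 7).
    The inverse of 2 mod 7 is 4 (since 2·4 = 8 = 1·7 + 1), so t ≡ 4·2 = 8 ≡ 1 (mod 7).
    Then x = 942 + 1584·1 = 2526, valid modulo lcm(1584, 7) = 11088: x ≡ 2526 (mod 11088).
  Combine with x ≡ 0 (mod 5); new modulus lcm = 55440.
    Write x = 2526 + 11088·t and substitute into x ≡ 0 (mod 5): 11088·t ≡ 0 − 2526 = -2526 (mod 5).
    Reduce coefficients mod 5: 3·t ≡ 4 (mod 5).
    The inverse of 3 mod 5 is 2 (since 3·2 = 6 = 1·5 + 1), so t ≡ 2·4 = 8 ≡ 3 (mod 5).
    Then x = 2526 + 11088·3 = 35790, valid modulo lcm(11088, 5) = 55440: x ≡ 35790 (mod 55440).
Verify against each original: 35790 mod 16 = 14, 35790 mod 9 = 6, 35790 mod 11 = 7, 35790 mod 7 = 6, 35790 mod 5 = 0.

x ≡ 35790 (mod 55440).
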